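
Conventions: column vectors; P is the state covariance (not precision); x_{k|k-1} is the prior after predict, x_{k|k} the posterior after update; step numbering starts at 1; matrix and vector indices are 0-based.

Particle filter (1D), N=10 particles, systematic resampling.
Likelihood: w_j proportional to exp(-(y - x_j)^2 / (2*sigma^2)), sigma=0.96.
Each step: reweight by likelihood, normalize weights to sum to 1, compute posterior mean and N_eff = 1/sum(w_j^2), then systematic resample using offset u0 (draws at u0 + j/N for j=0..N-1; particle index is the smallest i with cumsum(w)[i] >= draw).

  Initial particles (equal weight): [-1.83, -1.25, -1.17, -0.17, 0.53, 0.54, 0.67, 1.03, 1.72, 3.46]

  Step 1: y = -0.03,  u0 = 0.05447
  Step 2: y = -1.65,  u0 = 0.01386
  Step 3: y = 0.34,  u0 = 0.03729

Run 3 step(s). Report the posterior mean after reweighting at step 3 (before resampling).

step 1: w=[0.0326, 0.0844, 0.0935, 0.1872, 0.1596, 0.1586, 0.1450, 0.1028, 0.0359, 0.0003]  mean=0.1297  Neff=7.3793  idx=[1, 2, 3, 3, 4, 4, 5, 6, 6, 7]
step 2: w=[0.3318, 0.3194, 0.1103, 0.1103, 0.0275, 0.0275, 0.0268, 0.0195, 0.0195, 0.0074]  mean=-0.7487  Neff=4.1750  idx=[0, 0, 0, 0, 1, 1, 1, 2, 3, 5]
step 3: w=[0.0551, 0.0551, 0.0551, 0.0551, 0.0631, 0.0631, 0.0631, 0.1887, 0.1887, 0.2130]  mean=-0.4482  Neff=7.1098  idx=[0, 2, 4, 5, 7, 7, 8, 8, 9, 9]

post_mean = -0.4482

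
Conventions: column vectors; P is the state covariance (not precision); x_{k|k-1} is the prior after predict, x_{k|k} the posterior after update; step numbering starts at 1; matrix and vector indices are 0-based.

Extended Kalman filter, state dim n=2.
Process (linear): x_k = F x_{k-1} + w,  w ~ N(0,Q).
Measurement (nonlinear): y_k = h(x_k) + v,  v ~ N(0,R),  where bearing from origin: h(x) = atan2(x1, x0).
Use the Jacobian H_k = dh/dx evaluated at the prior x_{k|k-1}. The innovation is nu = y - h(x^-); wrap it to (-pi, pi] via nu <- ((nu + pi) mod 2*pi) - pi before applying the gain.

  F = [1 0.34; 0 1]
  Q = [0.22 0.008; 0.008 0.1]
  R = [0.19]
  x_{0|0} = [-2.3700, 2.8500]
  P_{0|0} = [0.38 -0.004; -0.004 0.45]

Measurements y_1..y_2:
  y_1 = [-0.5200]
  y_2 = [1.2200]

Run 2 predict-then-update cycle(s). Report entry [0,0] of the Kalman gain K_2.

K[0,0] = -0.6401

step 1: x^-=[-1.4010, 2.8500]  P^-=[0.6493 0.1570; 0.1570 0.5500]  H_jac=[-0.2826 -0.1389]  S=[0.2648]  K=[-0.7753; -0.4561]  nu=[-2.5477]  x^+=[0.5742, 4.0120]  P^+=[0.4901 0.0634; 0.0634 0.4949]
step 2: x^-=[1.9383, 4.0120]  P^-=[0.8104 0.2396; 0.2396 0.5949]  H_jac=[-0.2021 0.0976]  S=[0.2193]  K=[-0.6401; 0.0440]  nu=[0.0993]  x^+=[1.8748, 4.0164]  P^+=[0.7206 0.2458; 0.2458 0.5945]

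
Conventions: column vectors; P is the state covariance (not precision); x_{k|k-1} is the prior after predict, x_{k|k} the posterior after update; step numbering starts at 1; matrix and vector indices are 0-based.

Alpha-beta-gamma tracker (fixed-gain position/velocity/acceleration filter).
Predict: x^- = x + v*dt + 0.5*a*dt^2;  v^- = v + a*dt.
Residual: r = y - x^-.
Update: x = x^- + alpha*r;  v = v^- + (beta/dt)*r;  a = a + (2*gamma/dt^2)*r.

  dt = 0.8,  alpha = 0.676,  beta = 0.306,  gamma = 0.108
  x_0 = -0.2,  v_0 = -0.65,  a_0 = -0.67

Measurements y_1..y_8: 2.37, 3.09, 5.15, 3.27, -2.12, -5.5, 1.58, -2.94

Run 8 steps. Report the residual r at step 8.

resid = 2.3072

step 1: x_pred=-0.9344  r=3.3044  x^+=1.2994  v^+=0.0779  a^+=0.4452
step 2: x_pred=1.5042  r=1.5858  x^+=2.5762  v^+=1.0407  a^+=0.9804
step 3: x_pred=3.7225  r=1.4275  x^+=4.6875  v^+=2.3711  a^+=1.4622
step 4: x_pred=7.0523  r=-3.7823  x^+=4.4955  v^+=2.0941  a^+=0.1857
step 5: x_pred=6.2302  r=-8.3502  x^+=0.5855  v^+=-0.9512  a^+=-2.6325
step 6: x_pred=-1.0179  r=-4.4821  x^+=-4.0478  v^+=-4.7716  a^+=-4.1452
step 7: x_pred=-9.1916  r=10.7716  x^+=-1.9100  v^+=-3.9676  a^+=-0.5098
step 8: x_pred=-5.2472  r=2.3072  x^+=-3.6875  v^+=-3.4929  a^+=0.2689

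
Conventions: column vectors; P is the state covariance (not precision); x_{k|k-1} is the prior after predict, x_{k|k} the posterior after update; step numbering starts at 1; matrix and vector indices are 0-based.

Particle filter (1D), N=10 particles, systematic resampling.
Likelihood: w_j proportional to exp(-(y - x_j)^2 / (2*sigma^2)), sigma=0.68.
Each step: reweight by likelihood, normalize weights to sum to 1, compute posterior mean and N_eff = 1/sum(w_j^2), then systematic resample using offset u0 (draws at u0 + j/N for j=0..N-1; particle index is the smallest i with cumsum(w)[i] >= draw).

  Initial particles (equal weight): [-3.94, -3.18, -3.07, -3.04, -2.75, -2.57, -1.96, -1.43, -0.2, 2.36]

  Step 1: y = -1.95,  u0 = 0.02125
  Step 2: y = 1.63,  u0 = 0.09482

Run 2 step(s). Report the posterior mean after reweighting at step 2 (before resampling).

step 1: w=[0.0037, 0.0528, 0.0699, 0.0751, 0.1358, 0.1790, 0.2713, 0.2025, 0.0099, 0.0000]  mean=-2.2823  Neff=5.6023  idx=[1, 2, 4, 4, 5, 6, 6, 6, 7, 7]
step 2: w=[0.0000, 0.0000, 0.0000, 0.0000, 0.0001, 0.0107, 0.0107, 0.0107, 0.4839, 0.4839]  mean=-1.4471  Neff=2.1338  idx=[8, 8, 8, 8, 8, 9, 9, 9, 9, 9]

post_mean = -1.4471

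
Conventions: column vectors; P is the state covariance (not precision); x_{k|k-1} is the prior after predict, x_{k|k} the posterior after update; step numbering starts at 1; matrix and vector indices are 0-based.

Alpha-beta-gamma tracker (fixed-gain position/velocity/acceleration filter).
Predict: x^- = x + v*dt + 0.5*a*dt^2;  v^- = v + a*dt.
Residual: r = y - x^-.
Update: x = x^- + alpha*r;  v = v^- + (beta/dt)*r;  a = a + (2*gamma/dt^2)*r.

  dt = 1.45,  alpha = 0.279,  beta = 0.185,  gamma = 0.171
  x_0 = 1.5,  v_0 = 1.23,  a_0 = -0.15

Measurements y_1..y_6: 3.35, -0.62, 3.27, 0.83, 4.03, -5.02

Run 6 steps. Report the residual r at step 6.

resid = -0.8236

step 1: x_pred=3.1258  r=0.2242  x^+=3.1884  v^+=1.0411  a^+=-0.1135
step 2: x_pred=4.5786  r=-5.1986  x^+=3.1282  v^+=0.2132  a^+=-0.9592
step 3: x_pred=2.4290  r=0.8410  x^+=2.6637  v^+=-1.0703  a^+=-0.8224
step 4: x_pred=0.2473  r=0.5827  x^+=0.4098  v^+=-2.1883  a^+=-0.7276
step 5: x_pred=-3.5281  r=7.5581  x^+=-1.4194  v^+=-2.2790  a^+=0.5019
step 6: x_pred=-4.1964  r=-0.8236  x^+=-4.4262  v^+=-1.6564  a^+=0.3679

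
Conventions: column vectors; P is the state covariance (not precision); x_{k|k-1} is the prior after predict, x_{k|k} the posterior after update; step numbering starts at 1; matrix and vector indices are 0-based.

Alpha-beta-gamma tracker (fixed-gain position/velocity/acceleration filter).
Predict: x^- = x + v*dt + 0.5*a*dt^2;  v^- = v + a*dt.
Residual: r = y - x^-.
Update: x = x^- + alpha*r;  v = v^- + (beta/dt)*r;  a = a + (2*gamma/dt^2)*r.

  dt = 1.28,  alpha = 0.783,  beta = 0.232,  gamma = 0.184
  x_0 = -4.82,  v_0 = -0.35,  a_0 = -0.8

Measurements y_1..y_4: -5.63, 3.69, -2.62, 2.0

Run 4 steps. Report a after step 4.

step 1: x_pred=-5.9234  r=0.2934  x^+=-5.6937  v^+=-1.3208  a^+=-0.7341
step 2: x_pred=-7.9857  r=11.6757  x^+=1.1564  v^+=-0.1443  a^+=1.8884
step 3: x_pred=2.5187  r=-5.1387  x^+=-1.5049  v^+=1.3415  a^+=0.7342
step 4: x_pred=0.8136  r=1.1864  x^+=1.7425  v^+=2.4962  a^+=1.0007

a_post = 1.0007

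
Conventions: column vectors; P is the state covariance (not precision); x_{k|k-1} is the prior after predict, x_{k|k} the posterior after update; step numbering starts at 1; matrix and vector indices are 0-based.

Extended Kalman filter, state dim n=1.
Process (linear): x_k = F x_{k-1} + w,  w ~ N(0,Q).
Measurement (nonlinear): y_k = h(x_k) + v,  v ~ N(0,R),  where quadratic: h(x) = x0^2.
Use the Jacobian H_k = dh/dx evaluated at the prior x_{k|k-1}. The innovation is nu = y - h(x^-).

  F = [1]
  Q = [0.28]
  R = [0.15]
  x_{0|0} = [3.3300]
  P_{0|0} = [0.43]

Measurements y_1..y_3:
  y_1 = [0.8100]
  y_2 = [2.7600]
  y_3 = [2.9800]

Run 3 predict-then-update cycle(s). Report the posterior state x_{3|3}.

step 1: x^-=[3.3300]  P^-=[0.7100]  H_jac=[6.6600]  S=[31.6425]  K=[0.1494]  nu=[-10.2789]  x^+=[1.7939]  P^+=[0.0034]
step 2: x^-=[1.7939]  P^-=[0.2834]  H_jac=[3.5879]  S=[3.7977]  K=[0.2677]  nu=[-0.4582]  x^+=[1.6713]  P^+=[0.0112]
step 3: x^-=[1.6713]  P^-=[0.2912]  H_jac=[3.3425]  S=[3.4034]  K=[0.2860]  nu=[0.1869]  x^+=[1.7247]  P^+=[0.0128]

x_post = [1.7247]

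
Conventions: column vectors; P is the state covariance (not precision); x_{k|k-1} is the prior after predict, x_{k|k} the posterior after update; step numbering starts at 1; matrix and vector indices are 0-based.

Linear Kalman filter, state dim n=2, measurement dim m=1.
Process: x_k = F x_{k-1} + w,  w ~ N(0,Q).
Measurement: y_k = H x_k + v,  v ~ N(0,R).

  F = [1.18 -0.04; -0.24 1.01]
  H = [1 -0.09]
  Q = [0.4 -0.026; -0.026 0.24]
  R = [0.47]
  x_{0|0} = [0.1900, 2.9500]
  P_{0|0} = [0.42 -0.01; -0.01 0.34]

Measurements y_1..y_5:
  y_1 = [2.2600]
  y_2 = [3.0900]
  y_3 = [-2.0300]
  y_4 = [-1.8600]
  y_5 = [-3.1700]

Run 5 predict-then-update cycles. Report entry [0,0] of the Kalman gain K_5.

step 1: x^-=[0.1062, 2.9339]  P^-=[0.9863 -0.1707; -0.1707 0.6159]  S=[1.4920]  K=[0.6713; -0.1516]  nu=[2.4179]  x^+=[1.7294, 2.5675]  P^+=[0.3138 -0.0189; -0.0189 0.5816]
step 2: x^-=[1.9380, 2.1781]  P^-=[0.8397 -0.1611; -0.1611 0.8605]  S=[1.3457]  K=[0.6348; -0.1772]  nu=[1.3480]  x^+=[2.7937, 1.9391]  P^+=[0.2975 -0.0097; -0.0097 0.8183]
step 3: x^-=[3.2190, 1.2880]  P^-=[0.8164 -0.1549; -0.1549 1.0965]  S=[1.3232]  K=[0.6275; -0.1917]  nu=[-5.1331]  x^+=[-0.0023, 2.2718]  P^+=[0.2953 0.0042; 0.0042 1.0479]
step 4: x^-=[-0.0935, 2.2951]  P^-=[0.8125 -0.1469; -0.1469 1.3239]  S=[1.3197]  K=[0.6257; -0.2016]  nu=[-1.5599]  x^+=[-1.0696, 2.6096]  P^+=[0.2958 0.0196; 0.0196 1.2703]
step 5: x^-=[-1.3665, 2.8924]  P^-=[0.8121 -0.1376; -0.1376 1.5434]  S=[1.3194]  K=[0.6249; -0.2096]  nu=[-1.5432]  x^+=[-2.3308, 3.2158]  P^+=[0.2969 0.0352; 0.0352 1.4854]

K[0,0] = 0.6249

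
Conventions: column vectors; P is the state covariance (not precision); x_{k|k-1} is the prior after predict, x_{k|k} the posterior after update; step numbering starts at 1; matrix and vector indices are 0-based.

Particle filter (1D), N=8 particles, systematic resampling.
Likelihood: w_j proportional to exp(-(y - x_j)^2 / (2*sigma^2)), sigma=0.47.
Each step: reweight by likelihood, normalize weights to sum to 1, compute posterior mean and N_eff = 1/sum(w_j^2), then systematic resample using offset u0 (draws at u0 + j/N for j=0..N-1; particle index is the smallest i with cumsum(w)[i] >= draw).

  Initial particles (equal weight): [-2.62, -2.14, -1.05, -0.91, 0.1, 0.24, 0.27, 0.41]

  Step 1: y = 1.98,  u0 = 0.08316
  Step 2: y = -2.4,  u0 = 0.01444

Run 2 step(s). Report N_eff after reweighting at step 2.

N_eff = 4.2805

step 1: w=[0.0000, 0.0000, 0.0000, 0.0000, 0.0516, 0.1625, 0.2053, 0.5806]  mean=0.3376  Neff=2.4490  idx=[5, 5, 6, 7, 7, 7, 7, 7]
step 2: w=[0.3020, 0.3020, 0.2106, 0.0371, 0.0371, 0.0371, 0.0371, 0.0371]  mean=0.2778  Neff=4.2805  idx=[0, 0, 0, 1, 1, 2, 2, 5]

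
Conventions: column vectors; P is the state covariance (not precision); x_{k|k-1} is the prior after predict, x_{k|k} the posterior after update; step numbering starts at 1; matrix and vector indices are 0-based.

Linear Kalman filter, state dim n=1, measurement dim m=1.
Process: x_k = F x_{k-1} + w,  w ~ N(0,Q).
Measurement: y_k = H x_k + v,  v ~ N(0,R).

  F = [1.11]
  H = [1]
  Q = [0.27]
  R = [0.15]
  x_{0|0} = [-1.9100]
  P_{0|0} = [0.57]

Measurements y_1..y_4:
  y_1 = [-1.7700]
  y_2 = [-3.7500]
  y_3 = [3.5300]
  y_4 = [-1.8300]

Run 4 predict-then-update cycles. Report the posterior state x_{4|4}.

x_post = [-0.8577]

step 1: x^-=[-2.1201]  P^-=[0.9723]  S=[1.1223]  K=[0.8663]  nu=[0.3501]  x^+=[-1.8168]  P^+=[0.1300]
step 2: x^-=[-2.0166]  P^-=[0.4301]  S=[0.5801]  K=[0.7414]  nu=[-1.7334]  x^+=[-3.3018]  P^+=[0.1112]
step 3: x^-=[-3.6650]  P^-=[0.4070]  S=[0.5570]  K=[0.7307]  nu=[7.1950]  x^+=[1.5925]  P^+=[0.1096]
step 4: x^-=[1.7677]  P^-=[0.4050]  S=[0.5550]  K=[0.7298]  nu=[-3.5977]  x^+=[-0.8577]  P^+=[0.1095]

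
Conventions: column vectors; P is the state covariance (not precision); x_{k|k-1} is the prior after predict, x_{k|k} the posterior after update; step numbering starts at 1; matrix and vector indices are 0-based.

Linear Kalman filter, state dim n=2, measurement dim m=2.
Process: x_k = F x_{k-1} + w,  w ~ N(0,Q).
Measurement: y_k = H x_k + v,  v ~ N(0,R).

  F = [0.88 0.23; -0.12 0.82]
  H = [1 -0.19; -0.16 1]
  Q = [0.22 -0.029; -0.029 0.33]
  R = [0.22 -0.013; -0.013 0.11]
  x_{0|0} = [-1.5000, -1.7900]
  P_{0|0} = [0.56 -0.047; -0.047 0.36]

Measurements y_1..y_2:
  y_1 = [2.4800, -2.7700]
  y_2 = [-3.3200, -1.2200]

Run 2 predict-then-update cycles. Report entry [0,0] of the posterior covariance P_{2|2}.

P_post[0,0] = 0.1403

step 1: x^-=[-1.7317, -1.2878]  P^-=[0.6537 -0.0529; -0.0529 0.5894]  S=[0.9150 -0.2840; -0.2840 0.7330]  K=[0.7487 0.0753; 0.0830 0.8477]  nu=[3.9670, -1.7593]  x^+=[1.1060, -2.4499]  P^+=[0.1686 0.0255; 0.0255 0.0963]
step 2: x^-=[0.4098, -2.1417]  P^-=[0.3660 -0.0109; -0.0109 0.3921]  S=[0.6043 -0.1573; -0.1573 0.5150]  K=[0.6235 0.0556; 0.0627 0.7840]  nu=[-4.1367, 0.9872]  x^+=[-2.1148, -1.6272]  P^+=[0.1403 0.0205; 0.0205 0.0887]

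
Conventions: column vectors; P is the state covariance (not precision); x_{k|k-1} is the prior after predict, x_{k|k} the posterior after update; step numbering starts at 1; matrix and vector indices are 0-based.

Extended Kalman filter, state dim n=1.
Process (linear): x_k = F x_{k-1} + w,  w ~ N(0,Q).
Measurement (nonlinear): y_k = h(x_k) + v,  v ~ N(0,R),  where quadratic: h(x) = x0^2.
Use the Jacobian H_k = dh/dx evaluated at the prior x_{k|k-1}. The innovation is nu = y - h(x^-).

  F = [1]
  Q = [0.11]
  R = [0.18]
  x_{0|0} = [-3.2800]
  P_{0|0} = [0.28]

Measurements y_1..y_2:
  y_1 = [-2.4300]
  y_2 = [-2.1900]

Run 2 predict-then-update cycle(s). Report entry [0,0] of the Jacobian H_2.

step 1: x^-=[-3.2800]  P^-=[0.3900]  H_jac=[-6.5600]  S=[16.9631]  K=[-0.1508]  nu=[-13.1884]  x^+=[-1.2909]  P^+=[0.0041]
step 2: x^-=[-1.2909]  P^-=[0.1141]  H_jac=[-2.5818]  S=[0.9408]  K=[-0.3132]  nu=[-3.8564]  x^+=[-0.0830]  P^+=[0.0218]

H_jac[0,0] = -2.5818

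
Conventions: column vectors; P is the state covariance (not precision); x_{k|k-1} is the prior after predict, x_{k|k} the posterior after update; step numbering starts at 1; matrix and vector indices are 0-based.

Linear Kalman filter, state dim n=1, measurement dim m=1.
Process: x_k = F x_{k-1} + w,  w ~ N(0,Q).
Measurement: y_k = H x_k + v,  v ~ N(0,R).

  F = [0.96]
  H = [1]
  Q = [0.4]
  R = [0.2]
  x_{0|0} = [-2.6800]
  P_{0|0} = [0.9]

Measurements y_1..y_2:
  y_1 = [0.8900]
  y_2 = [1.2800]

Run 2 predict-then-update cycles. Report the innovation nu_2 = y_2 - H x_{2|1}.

step 1: x^-=[-2.5728]  P^-=[1.2294]  S=[1.4294]  K=[0.8601]  nu=[3.4628]  x^+=[0.4055]  P^+=[0.1720]
step 2: x^-=[0.3893]  P^-=[0.5585]  S=[0.7585]  K=[0.7363]  nu=[0.8907]  x^+=[1.0451]  P^+=[0.1473]

innov = [0.8907]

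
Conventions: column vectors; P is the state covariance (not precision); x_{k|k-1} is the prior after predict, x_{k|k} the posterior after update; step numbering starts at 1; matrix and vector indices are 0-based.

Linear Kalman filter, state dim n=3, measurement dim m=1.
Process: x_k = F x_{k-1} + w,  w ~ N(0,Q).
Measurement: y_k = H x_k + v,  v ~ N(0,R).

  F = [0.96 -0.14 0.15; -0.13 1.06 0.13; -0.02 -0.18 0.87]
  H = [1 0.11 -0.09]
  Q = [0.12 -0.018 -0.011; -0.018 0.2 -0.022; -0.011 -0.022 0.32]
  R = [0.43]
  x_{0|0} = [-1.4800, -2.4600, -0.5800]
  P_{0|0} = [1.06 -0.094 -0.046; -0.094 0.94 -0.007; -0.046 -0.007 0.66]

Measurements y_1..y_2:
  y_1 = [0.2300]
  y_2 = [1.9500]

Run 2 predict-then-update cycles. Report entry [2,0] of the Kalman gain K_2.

K[2,0] = 0.1395

step 1: x^-=[-1.1634, -2.4906, -0.0322]  P^-=[1.1425 -0.3801 0.0572; -0.3801 1.3108 -0.1251; 0.0572 -0.1251 0.8536]  S=[1.5038]  K=[0.7285; -0.1494; -0.0222]  nu=[1.6645]  x^+=[0.0492, -2.7393, -0.0691]  P^+=[0.3444 -0.2164 0.0815; -0.2164 1.2772 -0.1301; 0.0815 -0.1301 0.8528]
step 2: x^-=[0.4203, -2.9190, 0.4319]  P^-=[0.5687 -0.4678 0.2499; -0.4678 1.6764 -0.2952; 0.2499 -0.2952 1.0434]  S=[0.8854]  K=[0.5588; -0.2901; 0.1395]  nu=[1.8896]  x^+=[1.4763, -3.4672, 0.6955]  P^+=[0.2922 -0.3243 0.1809; -0.3243 1.6018 -0.2594; 0.1809 -0.2594 1.0261]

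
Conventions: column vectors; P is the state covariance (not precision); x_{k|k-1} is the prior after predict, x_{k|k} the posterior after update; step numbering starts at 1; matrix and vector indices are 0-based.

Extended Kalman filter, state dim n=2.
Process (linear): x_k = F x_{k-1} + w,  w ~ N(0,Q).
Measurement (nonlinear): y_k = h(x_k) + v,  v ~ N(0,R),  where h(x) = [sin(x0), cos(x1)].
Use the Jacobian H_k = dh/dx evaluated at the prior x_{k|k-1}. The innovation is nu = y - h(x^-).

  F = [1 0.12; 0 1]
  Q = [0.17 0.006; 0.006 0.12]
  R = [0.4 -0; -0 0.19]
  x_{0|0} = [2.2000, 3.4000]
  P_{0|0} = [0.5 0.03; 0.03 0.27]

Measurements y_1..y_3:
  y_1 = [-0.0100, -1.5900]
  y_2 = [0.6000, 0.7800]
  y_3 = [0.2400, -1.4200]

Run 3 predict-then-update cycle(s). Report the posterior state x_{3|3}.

x_post = [3.0831, 3.1124]

step 1: x^-=[2.6080, 3.4000]  P^-=[0.6811 0.0684; 0.0684 0.3900]  H_jac=[-0.8610 0.0000; 0.0000 0.2555]  S=[0.9049 -0.0150; -0.0150 0.2155]  K=[-0.6474 0.0359; -0.0575 0.4585]  nu=[-0.5186, -0.6232]  x^+=[2.9214, 3.1440]  P^+=[0.3008 0.0267; 0.0267 0.3409]
step 2: x^-=[3.2987, 3.1440]  P^-=[0.4821 0.0736; 0.0736 0.4609]  H_jac=[-0.9877 0.0000; 0.0000 0.0025]  S=[0.8703 -0.0002; -0.0002 0.1900]  K=[-0.5471 0.0004; -0.0835 0.0059]  nu=[0.7565, 1.7800]  x^+=[2.8856, 3.0913]  P^+=[0.2216 0.0338; 0.0338 0.4548]
step 3: x^-=[3.2566, 3.0913]  P^-=[0.4062 0.0944; 0.0944 0.5748]  H_jac=[-0.9934 0.0000; 0.0000 -0.0503]  S=[0.8009 0.0047; 0.0047 0.1915]  K=[-0.5038 -0.0124; -0.1162 -0.1480]  nu=[0.3547, -0.4213]  x^+=[3.0831, 3.1124]  P^+=[0.2029 0.0468; 0.0468 0.5597]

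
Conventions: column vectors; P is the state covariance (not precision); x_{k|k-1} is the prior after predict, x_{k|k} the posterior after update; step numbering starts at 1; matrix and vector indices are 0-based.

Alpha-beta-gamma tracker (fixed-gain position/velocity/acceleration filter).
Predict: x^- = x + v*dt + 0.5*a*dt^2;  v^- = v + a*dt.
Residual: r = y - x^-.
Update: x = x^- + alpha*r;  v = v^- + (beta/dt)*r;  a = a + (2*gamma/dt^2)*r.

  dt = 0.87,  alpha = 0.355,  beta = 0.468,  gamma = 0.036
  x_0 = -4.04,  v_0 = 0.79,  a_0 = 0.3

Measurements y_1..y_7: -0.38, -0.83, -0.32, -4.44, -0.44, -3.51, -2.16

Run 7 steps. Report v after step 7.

step 1: x_pred=-3.2392  r=2.8592  x^+=-2.2242  v^+=2.5890  a^+=0.5720
step 2: x_pred=0.2448  r=-1.0748  x^+=-0.1368  v^+=2.5085  a^+=0.4697
step 3: x_pred=2.2234  r=-2.5434  x^+=1.3205  v^+=1.5490  a^+=0.2278
step 4: x_pred=2.7543  r=-7.1943  x^+=0.2003  v^+=-2.1229  a^+=-0.4566
step 5: x_pred=-1.8193  r=1.3793  x^+=-1.3297  v^+=-1.7781  a^+=-0.3254
step 6: x_pred=-2.9997  r=-0.5103  x^+=-3.1809  v^+=-2.3356  a^+=-0.3739
step 7: x_pred=-5.3544  r=3.1944  x^+=-4.2204  v^+=-0.9426  a^+=-0.0700

v_post = -0.9426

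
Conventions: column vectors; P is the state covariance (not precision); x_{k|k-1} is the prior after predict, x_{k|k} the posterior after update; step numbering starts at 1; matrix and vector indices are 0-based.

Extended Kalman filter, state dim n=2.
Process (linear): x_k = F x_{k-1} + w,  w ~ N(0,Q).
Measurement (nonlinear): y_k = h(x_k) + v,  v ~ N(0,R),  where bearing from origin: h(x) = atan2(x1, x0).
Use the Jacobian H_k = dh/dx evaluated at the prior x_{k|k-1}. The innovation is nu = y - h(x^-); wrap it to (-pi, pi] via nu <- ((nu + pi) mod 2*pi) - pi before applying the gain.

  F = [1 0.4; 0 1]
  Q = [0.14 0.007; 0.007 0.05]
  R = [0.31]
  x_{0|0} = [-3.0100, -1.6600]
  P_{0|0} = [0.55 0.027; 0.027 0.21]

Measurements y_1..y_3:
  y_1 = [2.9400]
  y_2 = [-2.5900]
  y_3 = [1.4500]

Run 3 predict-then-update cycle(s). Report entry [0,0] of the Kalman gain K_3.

K[0,0] = 0.0460

step 1: x^-=[-3.6740, -1.6600]  P^-=[0.7452 0.1180; 0.1180 0.2600]  H_jac=[0.1021 -0.2260]  S=[0.3256]  K=[0.1518; -0.1435]  nu=[-0.6260]  x^+=[-3.7690, -1.5702]  P^+=[0.7377 0.1251; 0.1251 0.2533]
step 2: x^-=[-4.3971, -1.5702]  P^-=[1.0183 0.2334; 0.2334 0.3033]  H_jac=[0.0720 -0.2017]  S=[0.3208]  K=[0.0819; -0.1383]  nu=[0.2086]  x^+=[-4.3800, -1.5990]  P^+=[1.0161 0.2370; 0.2370 0.2972]
step 3: x^-=[-5.0196, -1.5990]  P^-=[1.3933 0.3629; 0.3629 0.3472]  H_jac=[0.0576 -0.1809]  S=[0.3184]  K=[0.0460; -0.1315]  nu=[-2.0000]  x^+=[-5.1116, -1.3360]  P^+=[1.3927 0.3648; 0.3648 0.3417]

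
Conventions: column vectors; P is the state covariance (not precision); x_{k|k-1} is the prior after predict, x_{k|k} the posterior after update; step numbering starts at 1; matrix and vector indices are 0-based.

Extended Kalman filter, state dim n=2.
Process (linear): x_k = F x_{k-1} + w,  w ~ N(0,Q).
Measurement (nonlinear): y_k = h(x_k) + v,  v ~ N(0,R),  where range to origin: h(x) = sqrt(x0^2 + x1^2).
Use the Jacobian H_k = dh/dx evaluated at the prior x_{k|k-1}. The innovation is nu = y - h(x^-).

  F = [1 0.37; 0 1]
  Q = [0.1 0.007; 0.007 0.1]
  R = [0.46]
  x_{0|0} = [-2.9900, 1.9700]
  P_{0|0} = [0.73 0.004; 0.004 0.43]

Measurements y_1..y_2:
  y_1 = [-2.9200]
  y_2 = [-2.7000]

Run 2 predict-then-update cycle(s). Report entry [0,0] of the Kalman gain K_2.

step 1: x^-=[-2.2611, 1.9700]  P^-=[0.8918 0.1701; 0.1701 0.5300]  H_jac=[-0.7540 0.6569]  S=[1.0272]  K=[-0.5458; 0.2141]  nu=[-5.9189]  x^+=[0.9696, 0.7028]  P^+=[0.5858 0.2901; 0.2901 0.4829]
step 2: x^-=[1.2297, 0.7028]  P^-=[0.9666 0.4758; 0.4758 0.5829]  H_jac=[0.8682 0.4962]  S=[1.7421]  K=[0.6172; 0.4032]  nu=[-4.1164]  x^+=[-1.3111, -0.9567]  P^+=[0.3029 0.0423; 0.0423 0.2998]

K[0,0] = 0.6172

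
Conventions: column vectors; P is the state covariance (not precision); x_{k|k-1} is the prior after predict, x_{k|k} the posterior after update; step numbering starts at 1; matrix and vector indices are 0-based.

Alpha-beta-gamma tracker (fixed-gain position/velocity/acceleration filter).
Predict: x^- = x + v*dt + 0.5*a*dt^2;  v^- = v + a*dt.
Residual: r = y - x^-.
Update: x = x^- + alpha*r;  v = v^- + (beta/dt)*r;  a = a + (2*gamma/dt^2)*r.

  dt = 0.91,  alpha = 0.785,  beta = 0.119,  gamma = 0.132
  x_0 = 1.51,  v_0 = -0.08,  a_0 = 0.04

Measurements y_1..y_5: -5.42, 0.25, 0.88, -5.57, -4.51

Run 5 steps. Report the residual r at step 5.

step 1: x_pred=1.4538  r=-6.8738  x^+=-3.9421  v^+=-0.9425  a^+=-2.1514
step 2: x_pred=-5.6906  r=5.9406  x^+=-1.0272  v^+=-2.1234  a^+=-0.2575
step 3: x_pred=-3.0661  r=3.9461  x^+=0.0316  v^+=-1.8417  a^+=1.0005
step 4: x_pred=-1.2301  r=-4.3399  x^+=-4.6369  v^+=-1.4987  a^+=-0.3831
step 5: x_pred=-6.1594  r=1.6494  x^+=-4.8646  v^+=-1.6316  a^+=0.1428

resid = 1.6494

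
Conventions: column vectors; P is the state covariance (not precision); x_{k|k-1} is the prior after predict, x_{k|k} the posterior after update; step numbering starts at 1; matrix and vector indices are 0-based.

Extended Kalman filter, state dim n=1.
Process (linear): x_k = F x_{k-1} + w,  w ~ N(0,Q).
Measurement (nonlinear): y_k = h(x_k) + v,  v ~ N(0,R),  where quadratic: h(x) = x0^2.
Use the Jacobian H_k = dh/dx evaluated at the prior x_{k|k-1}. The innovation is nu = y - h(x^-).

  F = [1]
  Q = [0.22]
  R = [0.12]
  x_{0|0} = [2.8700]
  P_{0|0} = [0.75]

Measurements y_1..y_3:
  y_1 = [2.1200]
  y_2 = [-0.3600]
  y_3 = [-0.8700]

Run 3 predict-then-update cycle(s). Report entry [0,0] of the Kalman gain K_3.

step 1: x^-=[2.8700]  P^-=[0.9700]  H_jac=[5.7400]  S=[32.0792]  K=[0.1736]  nu=[-6.1169]  x^+=[1.8083]  P^+=[0.0036]
step 2: x^-=[1.8083]  P^-=[0.2236]  H_jac=[3.6166]  S=[3.0451]  K=[0.2656]  nu=[-3.6300]  x^+=[0.8442]  P^+=[0.0088]
step 3: x^-=[0.8442]  P^-=[0.2288]  H_jac=[1.6884]  S=[0.7722]  K=[0.5003]  nu=[-1.5826]  x^+=[0.0525]  P^+=[0.0356]

K[0,0] = 0.5003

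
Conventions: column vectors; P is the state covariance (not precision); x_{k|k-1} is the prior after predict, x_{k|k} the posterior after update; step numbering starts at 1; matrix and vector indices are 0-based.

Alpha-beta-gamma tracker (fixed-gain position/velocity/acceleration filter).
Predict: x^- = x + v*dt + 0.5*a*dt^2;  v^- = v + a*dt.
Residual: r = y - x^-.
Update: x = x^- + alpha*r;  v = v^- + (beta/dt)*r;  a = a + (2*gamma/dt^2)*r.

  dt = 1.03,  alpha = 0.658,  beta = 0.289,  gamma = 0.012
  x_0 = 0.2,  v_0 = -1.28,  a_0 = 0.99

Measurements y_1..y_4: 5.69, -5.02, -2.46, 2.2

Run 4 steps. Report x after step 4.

step 1: x_pred=-0.5933  r=6.2833  x^+=3.5411  v^+=1.5027  a^+=1.1321
step 2: x_pred=5.6894  r=-10.7094  x^+=-1.3574  v^+=-0.3361  a^+=0.8899
step 3: x_pred=-1.2315  r=-1.2285  x^+=-2.0399  v^+=0.2358  a^+=0.8621
step 4: x_pred=-1.3397  r=3.5397  x^+=0.9894  v^+=2.1169  a^+=0.9422

x_post = 0.9894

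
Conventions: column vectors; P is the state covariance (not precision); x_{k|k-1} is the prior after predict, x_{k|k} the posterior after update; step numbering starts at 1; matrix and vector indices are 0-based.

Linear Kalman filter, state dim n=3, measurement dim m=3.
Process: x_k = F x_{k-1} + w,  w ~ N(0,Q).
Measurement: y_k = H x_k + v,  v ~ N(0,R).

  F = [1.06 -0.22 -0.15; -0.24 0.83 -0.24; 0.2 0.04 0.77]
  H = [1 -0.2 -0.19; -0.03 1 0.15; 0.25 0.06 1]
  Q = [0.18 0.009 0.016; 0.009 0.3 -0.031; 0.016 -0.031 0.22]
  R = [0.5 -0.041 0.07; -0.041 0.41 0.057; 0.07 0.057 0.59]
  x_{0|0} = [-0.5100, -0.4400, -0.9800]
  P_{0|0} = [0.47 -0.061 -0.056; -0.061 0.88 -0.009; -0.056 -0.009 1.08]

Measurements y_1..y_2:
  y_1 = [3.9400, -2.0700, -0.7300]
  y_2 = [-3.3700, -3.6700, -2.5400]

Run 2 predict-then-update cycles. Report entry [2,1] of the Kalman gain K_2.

step 1: x^-=[-0.2968, -0.0076, -0.8742]  P^-=[0.8206 -0.2764 -0.0592; -0.2764 1.0169 -0.2261; -0.0592 -0.2261 0.8618]  S=[1.5083 -0.5311 0.0879; -0.5311 1.3964 -0.0560; 0.0879 -0.0560 1.4417]  K=[0.5862 0.0032 0.0541; -0.0390 0.6898 -0.1332; -0.1935 -0.1182 0.5853]  nu=[4.0692, -1.9402, 0.2189]  x^+=[2.0941, -1.5336, -1.3043]  P^+=[0.2946 -0.0108 0.0002; -0.0108 0.2849 -0.0564; 0.0002 -0.0564 0.3284]
step 2: x^-=[2.7527, -1.4624, -0.6469]  P^-=[0.5335 -0.1122 0.0481; -0.1122 0.5590 -0.1336; 0.0481 -0.1336 0.4233]  S=[1.0876 -0.2569 0.1891; -0.2569 0.9452 -0.0123; 0.1891 -0.0123 1.0533]  K=[0.4907 0.0063 0.0778; -0.0303 0.5641 -0.1096; -0.1019 -0.0979 0.4228]  nu=[-6.5381, -2.0280, -2.4936]  x^+=[-0.6625, -2.1346, -0.8368]  P^+=[0.2523 -0.0082 0.0180; -0.0082 0.2330 -0.0466; 0.0180 -0.0466 0.2351]

K[2,1] = -0.0979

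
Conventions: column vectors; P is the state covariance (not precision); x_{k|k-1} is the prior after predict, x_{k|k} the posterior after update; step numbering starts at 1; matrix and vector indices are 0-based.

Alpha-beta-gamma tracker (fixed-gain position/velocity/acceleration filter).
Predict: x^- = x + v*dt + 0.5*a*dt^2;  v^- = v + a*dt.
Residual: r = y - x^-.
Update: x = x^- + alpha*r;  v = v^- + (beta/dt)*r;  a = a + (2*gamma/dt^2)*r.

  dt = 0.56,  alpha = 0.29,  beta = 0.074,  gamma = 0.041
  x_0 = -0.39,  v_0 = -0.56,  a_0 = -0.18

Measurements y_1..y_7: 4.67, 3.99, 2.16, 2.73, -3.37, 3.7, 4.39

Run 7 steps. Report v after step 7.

v_post = 1.3169

step 1: x_pred=-0.7318  r=5.4018  x^+=0.8347  v^+=0.0530  a^+=1.2325
step 2: x_pred=1.0576  r=2.9324  x^+=1.9080  v^+=1.1307  a^+=1.9992
step 3: x_pred=2.8547  r=-0.6947  x^+=2.6532  v^+=2.1584  a^+=1.8176
step 4: x_pred=4.1470  r=-1.4170  x^+=3.7360  v^+=2.9890  a^+=1.4471
step 5: x_pred=5.6368  r=-9.0068  x^+=3.0248  v^+=2.6092  a^+=-0.9080
step 6: x_pred=4.3436  r=-0.6436  x^+=4.1570  v^+=2.0157  a^+=-1.0763
step 7: x_pred=5.1170  r=-0.7270  x^+=4.9062  v^+=1.3169  a^+=-1.2664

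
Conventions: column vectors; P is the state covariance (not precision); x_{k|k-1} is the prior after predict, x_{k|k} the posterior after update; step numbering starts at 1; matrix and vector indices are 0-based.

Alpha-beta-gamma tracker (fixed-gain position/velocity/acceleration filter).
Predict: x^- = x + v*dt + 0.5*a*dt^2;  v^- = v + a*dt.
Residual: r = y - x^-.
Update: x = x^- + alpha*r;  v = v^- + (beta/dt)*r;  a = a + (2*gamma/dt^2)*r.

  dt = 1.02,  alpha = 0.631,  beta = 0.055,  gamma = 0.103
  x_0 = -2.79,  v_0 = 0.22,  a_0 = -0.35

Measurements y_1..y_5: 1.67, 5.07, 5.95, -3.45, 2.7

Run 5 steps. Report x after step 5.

step 1: x_pred=-2.7477  r=4.4177  x^+=0.0399  v^+=0.1012  a^+=0.5247
step 2: x_pred=0.4161  r=4.6539  x^+=3.3527  v^+=0.8874  a^+=1.4462
step 3: x_pred=5.0101  r=0.9399  x^+=5.6032  v^+=2.4131  a^+=1.6323
step 4: x_pred=8.9137  r=-12.3637  x^+=1.1122  v^+=3.4114  a^+=-0.8157
step 5: x_pred=4.1675  r=-1.4675  x^+=3.2415  v^+=2.5002  a^+=-1.1063

x_post = 3.2415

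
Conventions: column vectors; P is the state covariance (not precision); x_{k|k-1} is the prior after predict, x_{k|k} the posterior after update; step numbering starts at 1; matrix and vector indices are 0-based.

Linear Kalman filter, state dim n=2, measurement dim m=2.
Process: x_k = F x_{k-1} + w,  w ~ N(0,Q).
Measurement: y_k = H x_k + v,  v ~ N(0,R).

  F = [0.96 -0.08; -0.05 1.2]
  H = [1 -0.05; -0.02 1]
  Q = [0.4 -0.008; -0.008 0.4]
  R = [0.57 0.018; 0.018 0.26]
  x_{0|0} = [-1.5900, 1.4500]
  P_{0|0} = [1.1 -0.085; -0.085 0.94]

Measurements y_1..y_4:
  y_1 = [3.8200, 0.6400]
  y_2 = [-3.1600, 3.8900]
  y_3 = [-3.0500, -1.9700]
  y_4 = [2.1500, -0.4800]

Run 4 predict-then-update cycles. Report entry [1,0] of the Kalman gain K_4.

K[1,0] = -0.0155

step 1: x^-=[-1.6424, 1.8195]  P^-=[1.4328 -0.2493; -0.2493 1.7666]  S=[2.0322 -0.3485; -0.3485 2.0371]  K=[0.7086 -0.0152; -0.0175 0.8666]  nu=[5.5534, -1.2123]  x^+=[2.3111, 0.6716]  P^+=[0.4045 0.0169; 0.0169 0.2253]
step 2: x^-=[2.1650, 0.6904]  P^-=[0.7716 -0.0295; -0.0295 0.7235]  S=[1.3464 -0.0632; -0.0632 0.9850]  K=[0.5738 -0.0088; -0.0144 0.7342]  nu=[-5.2905, 3.2429]  x^+=[-0.8993, 3.1473]  P^+=[0.3276 0.0146; 0.0146 0.1909]
step 3: x^-=[-1.1151, 3.8217]  P^-=[0.7009 -0.0252; -0.0252 0.6740]  S=[1.2751 -0.0549; -0.0549 0.9353]  K=[0.5503 -0.0096; -0.0152 0.7203]  nu=[-1.7438, -5.8140]  x^+=[-2.0188, -0.3396]  P^+=[0.3142 0.0137; 0.0137 0.1873]
step 4: x^-=[-1.9109, -0.3066]  P^-=[0.6886 -0.0252; -0.0252 0.6688]  S=[1.2628 -0.0545; -0.0545 0.9301]  K=[0.5459 -0.0100; -0.0155 0.7187]  nu=[4.0456, -0.2116]  x^+=[0.2996, -0.5212]  P^+=[0.3116 0.0135; 0.0135 0.1869]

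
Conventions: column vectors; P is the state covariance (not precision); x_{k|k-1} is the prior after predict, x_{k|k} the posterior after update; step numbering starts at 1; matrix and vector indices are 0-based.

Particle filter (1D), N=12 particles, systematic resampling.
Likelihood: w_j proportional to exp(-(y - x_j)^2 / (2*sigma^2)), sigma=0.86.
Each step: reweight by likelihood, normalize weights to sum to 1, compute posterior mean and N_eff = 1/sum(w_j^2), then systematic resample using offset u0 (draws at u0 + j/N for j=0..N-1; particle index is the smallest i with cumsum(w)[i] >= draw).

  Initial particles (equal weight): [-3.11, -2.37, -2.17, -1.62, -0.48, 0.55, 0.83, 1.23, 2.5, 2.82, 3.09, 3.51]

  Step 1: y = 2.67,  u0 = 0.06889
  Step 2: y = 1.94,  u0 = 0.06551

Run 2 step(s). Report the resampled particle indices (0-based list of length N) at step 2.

resampled_idx = [0, 1, 1, 2, 3, 4, 4, 5, 6, 7, 9, 11]

step 1: w=[0.0000, 0.0000, 0.0000, 0.0000, 0.0003, 0.0124, 0.0262, 0.0636, 0.2534, 0.2545, 0.2293, 0.1604]  mean=2.7291  Neff=4.7140  idx=[7, 8, 8, 8, 9, 9, 9, 10, 10, 10, 11, 11]
step 2: w=[0.1091, 0.1241, 0.1241, 0.1241, 0.0909, 0.0909, 0.0909, 0.0627, 0.0627, 0.0627, 0.0290, 0.0290]  mean=2.6183  Neff=10.3812  idx=[0, 1, 1, 2, 3, 4, 4, 5, 6, 7, 9, 11]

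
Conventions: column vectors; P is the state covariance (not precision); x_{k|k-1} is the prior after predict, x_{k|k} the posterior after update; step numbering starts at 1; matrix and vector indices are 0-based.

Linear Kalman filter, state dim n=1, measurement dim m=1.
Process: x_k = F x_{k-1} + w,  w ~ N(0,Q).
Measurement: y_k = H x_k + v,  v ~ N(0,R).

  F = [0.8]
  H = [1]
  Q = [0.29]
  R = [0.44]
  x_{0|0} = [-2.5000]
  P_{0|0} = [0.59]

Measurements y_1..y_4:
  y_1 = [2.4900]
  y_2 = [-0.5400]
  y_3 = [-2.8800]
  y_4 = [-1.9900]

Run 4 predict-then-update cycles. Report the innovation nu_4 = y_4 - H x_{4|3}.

step 1: x^-=[-2.0000]  P^-=[0.6676]  S=[1.1076]  K=[0.6027]  nu=[4.4900]  x^+=[0.7063]  P^+=[0.2652]
step 2: x^-=[0.5651]  P^-=[0.4597]  S=[0.8997]  K=[0.5110]  nu=[-1.1051]  x^+=[0.0004]  P^+=[0.2248]
step 3: x^-=[0.0003]  P^-=[0.4339]  S=[0.8739]  K=[0.4965]  nu=[-2.8803]  x^+=[-1.4298]  P^+=[0.2185]
step 4: x^-=[-1.1438]  P^-=[0.4298]  S=[0.8698]  K=[0.4941]  nu=[-0.8462]  x^+=[-1.5620]  P^+=[0.2174]

innov = [-0.8462]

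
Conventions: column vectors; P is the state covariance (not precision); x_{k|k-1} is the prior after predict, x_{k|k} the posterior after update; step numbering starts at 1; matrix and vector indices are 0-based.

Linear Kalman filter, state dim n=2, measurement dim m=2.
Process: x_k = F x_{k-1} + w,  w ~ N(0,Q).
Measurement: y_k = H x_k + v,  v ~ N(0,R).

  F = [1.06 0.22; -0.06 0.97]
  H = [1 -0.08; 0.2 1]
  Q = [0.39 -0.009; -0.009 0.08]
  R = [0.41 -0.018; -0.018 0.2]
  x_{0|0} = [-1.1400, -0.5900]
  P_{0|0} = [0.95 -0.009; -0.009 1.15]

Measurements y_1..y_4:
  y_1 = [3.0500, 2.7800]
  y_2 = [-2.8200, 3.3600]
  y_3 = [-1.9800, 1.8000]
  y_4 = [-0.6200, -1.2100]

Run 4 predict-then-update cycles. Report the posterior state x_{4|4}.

x_post = [-1.0362, 0.8076]

step 1: x^-=[-1.3382, -0.5039]  P^-=[1.5089 0.1669; 0.1669 1.1665]  S=[1.8997 0.3546; 0.3546 1.4936]  K=[0.7625 0.1327; -0.1164 0.8310]  nu=[4.3479, 3.5515]  x^+=[2.4484, 1.9412]  P^+=[0.3064 -0.0485; -0.0485 0.1780]
step 2: x^-=[3.0223, 1.7360]  P^-=[0.7202 -0.0397; -0.0397 0.2542]  S=[1.1382 0.0667; 0.0667 0.4671]  K=[0.6277 0.1338; -0.0843 0.5392]  nu=[-5.7034, 1.0195]  x^+=[-0.4215, 2.7666]  P^+=[0.2522 -0.0350; -0.0350 0.1164]
step 3: x^-=[0.1619, 2.7089]  P^-=[0.6627 -0.0357; -0.0357 0.1945]  S=[1.0796 0.0638; 0.0638 0.4067]  K=[0.6080 0.1427; -0.0754 0.4724]  nu=[-1.9252, -0.9413]  x^+=[-1.1429, 2.4094]  P^+=[0.2442 -0.0313; -0.0313 0.1021]
step 4: x^-=[-0.6814, 2.4057]  P^-=[0.6548 -0.0345; -0.0345 0.1806]  S=[1.0714 0.0646; 0.0646 0.3930]  K=[0.6049 0.1461; -0.0730 0.4540]  nu=[0.2538, -3.4794]  x^+=[-1.0362, 0.8076]  P^+=[0.2429 -0.0303; -0.0303 0.0982]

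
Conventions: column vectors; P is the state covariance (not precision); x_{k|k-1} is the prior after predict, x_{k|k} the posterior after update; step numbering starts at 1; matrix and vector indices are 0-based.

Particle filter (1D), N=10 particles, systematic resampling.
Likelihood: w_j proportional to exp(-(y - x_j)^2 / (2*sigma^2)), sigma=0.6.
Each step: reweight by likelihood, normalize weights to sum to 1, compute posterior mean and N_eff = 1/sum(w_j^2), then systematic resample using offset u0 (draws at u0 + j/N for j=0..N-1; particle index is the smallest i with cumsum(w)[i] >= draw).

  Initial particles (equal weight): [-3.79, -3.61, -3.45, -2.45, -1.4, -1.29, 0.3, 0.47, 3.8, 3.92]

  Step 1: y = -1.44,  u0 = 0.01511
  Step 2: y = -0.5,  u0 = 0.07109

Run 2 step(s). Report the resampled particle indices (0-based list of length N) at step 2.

resampled_idx = [1, 2, 3, 4, 5, 6, 7, 8, 8, 9]

step 1: w=[0.0002, 0.0006, 0.0016, 0.1084, 0.4462, 0.4334, 0.0067, 0.0028, 0.0000, 0.0000]  mean=-1.4548  Neff=2.5080  idx=[3, 4, 4, 4, 4, 4, 5, 5, 5, 5]
step 2: w=[0.0015, 0.0981, 0.0981, 0.0981, 0.0981, 0.0981, 0.1270, 0.1270, 0.1270, 0.1270]  mean=-1.3457  Neff=8.8788  idx=[1, 2, 3, 4, 5, 6, 7, 8, 8, 9]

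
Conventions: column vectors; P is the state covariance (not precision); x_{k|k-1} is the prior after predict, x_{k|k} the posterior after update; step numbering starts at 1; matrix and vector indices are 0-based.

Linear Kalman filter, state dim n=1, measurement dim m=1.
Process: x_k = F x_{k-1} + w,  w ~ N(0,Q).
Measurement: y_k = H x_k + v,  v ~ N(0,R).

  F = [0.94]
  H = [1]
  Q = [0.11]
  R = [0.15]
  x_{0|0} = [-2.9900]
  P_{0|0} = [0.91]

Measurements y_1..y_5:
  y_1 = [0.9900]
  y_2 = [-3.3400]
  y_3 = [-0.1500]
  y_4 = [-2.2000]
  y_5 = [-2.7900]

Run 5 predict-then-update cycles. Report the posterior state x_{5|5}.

x_post = [-2.1972]

step 1: x^-=[-2.8106]  P^-=[0.9141]  S=[1.0641]  K=[0.8590]  nu=[3.8006]  x^+=[0.4542]  P^+=[0.1289]
step 2: x^-=[0.4270]  P^-=[0.2239]  S=[0.3739]  K=[0.5988]  nu=[-3.7670]  x^+=[-1.8286]  P^+=[0.0898]
step 3: x^-=[-1.7189]  P^-=[0.1894]  S=[0.3394]  K=[0.5580]  nu=[1.5689]  x^+=[-0.8435]  P^+=[0.0837]
step 4: x^-=[-0.7928]  P^-=[0.1840]  S=[0.3340]  K=[0.5508]  nu=[-1.4072]  x^+=[-1.5680]  P^+=[0.0826]
step 5: x^-=[-1.4739]  P^-=[0.1830]  S=[0.3330]  K=[0.5496]  nu=[-1.3161]  x^+=[-2.1972]  P^+=[0.0824]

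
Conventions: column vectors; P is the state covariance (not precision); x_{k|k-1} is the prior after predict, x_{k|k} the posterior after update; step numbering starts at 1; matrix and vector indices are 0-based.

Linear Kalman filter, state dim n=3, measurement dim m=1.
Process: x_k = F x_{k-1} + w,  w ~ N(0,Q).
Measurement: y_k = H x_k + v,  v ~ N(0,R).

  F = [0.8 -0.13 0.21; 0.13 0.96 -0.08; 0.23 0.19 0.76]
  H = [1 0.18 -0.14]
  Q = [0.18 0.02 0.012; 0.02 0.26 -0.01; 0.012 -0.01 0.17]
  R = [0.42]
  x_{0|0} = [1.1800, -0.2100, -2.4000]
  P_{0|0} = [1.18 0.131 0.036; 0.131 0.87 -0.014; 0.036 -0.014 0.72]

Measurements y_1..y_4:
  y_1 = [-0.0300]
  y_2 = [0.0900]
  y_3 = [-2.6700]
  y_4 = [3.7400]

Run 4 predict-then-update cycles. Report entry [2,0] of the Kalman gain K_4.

K[2,0] = 0.1686

step 1: x^-=[0.4673, 0.1438, -1.5925]  P^-=[0.9673 0.1162 0.3630; 0.1162 1.1204 0.1652; 0.3630 0.1652 0.6997]  S=[1.3691]  K=[0.6846; 0.2152; 0.2153]  nu=[-0.7461]  x^+=[-0.0435, -0.0168, -1.7531]  P^+=[0.3255 -0.0856 0.1612; -0.0856 1.0570 0.1018; 0.1612 0.1018 0.6362]
step 2: x^-=[-0.4008, 0.1185, -1.3456]  P^-=[0.5007 -0.1374 0.2367; -0.1374 1.2034 0.2185; 0.2367 0.2185 0.6711]  S=[0.8461]  K=[0.5234; 0.0575; 0.2152]  nu=[0.2811]  x^+=[-0.2537, 0.1346, -1.2851]  P^+=[0.2689 -0.1628 0.1414; -0.1628 1.2006 0.2081; 0.1414 0.2081 0.6320]
step 3: x^-=[-0.4903, 0.1991, -1.0095]  P^-=[0.4703 -0.1959 0.1933; -0.1959 1.2995 0.2986; 0.1933 0.2986 0.6879]  S=[0.8062]  K=[0.5060; -0.0047; 0.1871]  nu=[-2.3568]  x^+=[-1.6830, 0.2101, -1.4503]  P^+=[0.2638 -0.1940 0.1170; -0.1940 1.2995 0.2993; 0.1170 0.2993 0.6597]
step 4: x^-=[-1.6783, 0.0989, -1.4494]  P^-=[0.4632 -0.2123 0.1692; -0.2123 1.3694 0.3704; 0.1692 0.3704 0.7223]  S=[0.7993]  K=[0.5021; -0.0221; 0.1686]  nu=[5.1975]  x^+=[0.9315, -0.0162, -0.5729]  P^+=[0.2617 -0.2035 0.1016; -0.2035 1.3691 0.3734; 0.1016 0.3734 0.6996]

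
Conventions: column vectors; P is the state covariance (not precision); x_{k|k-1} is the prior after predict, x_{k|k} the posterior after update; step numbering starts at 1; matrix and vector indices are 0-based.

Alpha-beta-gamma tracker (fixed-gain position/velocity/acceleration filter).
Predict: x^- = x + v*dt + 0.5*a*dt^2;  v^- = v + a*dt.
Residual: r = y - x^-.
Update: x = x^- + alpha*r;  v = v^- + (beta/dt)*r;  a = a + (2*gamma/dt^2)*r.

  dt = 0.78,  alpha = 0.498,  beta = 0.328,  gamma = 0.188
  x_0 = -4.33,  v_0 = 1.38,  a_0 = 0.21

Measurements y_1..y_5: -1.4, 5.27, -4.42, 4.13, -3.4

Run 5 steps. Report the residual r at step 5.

resid = -7.5638

step 1: x_pred=-3.1897  r=1.7897  x^+=-2.2984  v^+=2.2964  a^+=1.3161
step 2: x_pred=-0.1069  r=5.3769  x^+=2.5708  v^+=5.5840  a^+=4.6391
step 3: x_pred=8.3375  r=-12.7575  x^+=1.9843  v^+=3.8378  a^+=-3.2453
step 4: x_pred=3.9905  r=0.1395  x^+=4.0600  v^+=1.3651  a^+=-3.1591
step 5: x_pred=4.1638  r=-7.5638  x^+=0.3970  v^+=-4.2796  a^+=-7.8336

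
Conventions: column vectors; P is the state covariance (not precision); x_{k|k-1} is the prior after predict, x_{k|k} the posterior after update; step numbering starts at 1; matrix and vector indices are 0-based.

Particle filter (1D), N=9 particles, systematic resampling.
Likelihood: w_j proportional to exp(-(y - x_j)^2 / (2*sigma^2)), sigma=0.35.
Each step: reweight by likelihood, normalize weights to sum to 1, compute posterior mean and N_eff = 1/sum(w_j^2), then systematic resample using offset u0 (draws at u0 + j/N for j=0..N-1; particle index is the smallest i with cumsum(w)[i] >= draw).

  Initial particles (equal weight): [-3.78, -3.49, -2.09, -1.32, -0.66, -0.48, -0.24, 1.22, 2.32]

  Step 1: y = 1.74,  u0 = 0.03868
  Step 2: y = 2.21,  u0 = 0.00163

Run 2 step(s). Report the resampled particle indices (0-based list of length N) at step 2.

resampled_idx = [0, 5, 5, 6, 6, 7, 7, 8, 8]

step 1: w=[0.0000, 0.0000, 0.0000, 0.0000, 0.0000, 0.0000, 0.0000, 0.5669, 0.4331]  mean=1.6964  Neff=1.9648  idx=[7, 7, 7, 7, 7, 8, 8, 8, 8]
step 2: w=[0.0047, 0.0047, 0.0047, 0.0047, 0.0047, 0.2441, 0.2441, 0.2441, 0.2441]  mean=2.2942  Neff=4.1927  idx=[0, 5, 5, 6, 6, 7, 7, 8, 8]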